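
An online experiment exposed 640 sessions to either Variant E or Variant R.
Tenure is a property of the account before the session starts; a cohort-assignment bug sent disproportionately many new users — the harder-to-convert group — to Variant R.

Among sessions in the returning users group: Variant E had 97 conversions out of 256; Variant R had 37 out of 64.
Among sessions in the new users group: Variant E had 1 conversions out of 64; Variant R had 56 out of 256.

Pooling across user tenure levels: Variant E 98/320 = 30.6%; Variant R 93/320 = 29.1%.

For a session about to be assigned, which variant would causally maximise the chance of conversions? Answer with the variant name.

Variant R

User tenure satisfies the back-door criterion: it is not a descendant of the variant, and it blocks the spurious path from variant to outcome. Adjusting for it (i.e., using the within-user tenure rates) gives the causal effect.
Within each level — returning users: 37.9% vs 57.8%; new users: 1.6% vs 21.9% — Variant R is higher every time.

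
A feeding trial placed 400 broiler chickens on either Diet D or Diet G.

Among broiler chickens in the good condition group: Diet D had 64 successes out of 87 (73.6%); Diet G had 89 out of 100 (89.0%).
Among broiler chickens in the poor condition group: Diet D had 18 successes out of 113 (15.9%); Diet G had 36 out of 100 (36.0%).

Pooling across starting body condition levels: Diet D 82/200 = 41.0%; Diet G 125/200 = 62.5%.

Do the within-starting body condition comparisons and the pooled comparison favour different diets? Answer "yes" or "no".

Within each starting body condition level (good condition 73.6% vs 89.0%; poor condition 15.9% vs 36.0%), Diet G has the higher rate every time. Pooled: 41.0% vs 62.5% — Diet G has the higher rate overall. They agree.

no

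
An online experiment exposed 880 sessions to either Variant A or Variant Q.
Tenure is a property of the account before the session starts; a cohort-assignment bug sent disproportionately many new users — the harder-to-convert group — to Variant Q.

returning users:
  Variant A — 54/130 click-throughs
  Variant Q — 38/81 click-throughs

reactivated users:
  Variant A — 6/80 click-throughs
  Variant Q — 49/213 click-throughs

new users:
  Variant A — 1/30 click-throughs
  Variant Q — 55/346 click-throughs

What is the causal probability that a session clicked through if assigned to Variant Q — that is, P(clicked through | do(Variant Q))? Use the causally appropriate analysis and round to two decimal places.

Since user tenure is a pre-existing factor (not a product of the variant) and it affects the outcome on its own, it is a confounder. The stratified rates, not the pooled rate, identify the causal effect.
Standardising Variant Q to the population user tenure mix: 0.240·38/81 + 0.333·49/213 + 0.427·55/346 = 0.257.

0.26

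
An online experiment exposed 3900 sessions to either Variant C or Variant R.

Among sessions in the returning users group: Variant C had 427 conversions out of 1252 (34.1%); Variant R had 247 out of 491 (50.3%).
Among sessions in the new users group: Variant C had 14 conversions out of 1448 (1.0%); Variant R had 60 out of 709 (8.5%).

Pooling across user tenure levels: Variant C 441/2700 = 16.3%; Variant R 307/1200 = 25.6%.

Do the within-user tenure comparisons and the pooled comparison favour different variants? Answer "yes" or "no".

Within each user tenure level (returning users 34.1% vs 50.3%; new users 1.0% vs 8.5%), Variant R has the higher rate every time. Pooled: 16.3% vs 25.6% — Variant R has the higher rate overall. They agree.

no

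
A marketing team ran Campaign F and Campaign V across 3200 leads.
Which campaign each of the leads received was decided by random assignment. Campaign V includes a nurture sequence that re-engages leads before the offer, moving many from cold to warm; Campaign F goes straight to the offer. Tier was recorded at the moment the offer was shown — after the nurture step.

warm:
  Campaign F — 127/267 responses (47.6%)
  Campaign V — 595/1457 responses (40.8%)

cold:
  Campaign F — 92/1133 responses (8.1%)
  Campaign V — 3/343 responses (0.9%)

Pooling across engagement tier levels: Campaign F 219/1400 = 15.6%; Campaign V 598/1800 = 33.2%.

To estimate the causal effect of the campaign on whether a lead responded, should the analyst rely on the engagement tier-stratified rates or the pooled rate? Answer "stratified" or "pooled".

Within every engagement tier level Campaign F has the higher rate, yet pooled Campaign V does — Simpson's reversal.
Engagement tier here is a post-treatment variable shaped by the campaign; conditioning on it would introduce bias rather than remove it. The overall comparison is the causal one.
Pooled: Campaign F 15.6% vs Campaign V 33.2%; Campaign V is higher overall.

pooled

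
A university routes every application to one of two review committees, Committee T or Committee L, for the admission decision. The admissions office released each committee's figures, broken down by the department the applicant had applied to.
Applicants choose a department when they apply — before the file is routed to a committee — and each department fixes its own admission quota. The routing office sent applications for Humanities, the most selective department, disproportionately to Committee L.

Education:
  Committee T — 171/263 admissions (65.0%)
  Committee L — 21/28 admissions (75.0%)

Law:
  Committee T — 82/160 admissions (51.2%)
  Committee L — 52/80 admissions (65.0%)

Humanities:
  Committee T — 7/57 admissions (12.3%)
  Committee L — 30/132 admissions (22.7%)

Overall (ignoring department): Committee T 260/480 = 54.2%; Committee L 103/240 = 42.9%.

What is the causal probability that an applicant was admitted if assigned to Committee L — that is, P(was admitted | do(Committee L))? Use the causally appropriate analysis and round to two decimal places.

The department-specific comparison favours Committee L throughout, but the pooled figures favour Committee T. The question is whether to condition on department.
Department differs across review committees for reasons unrelated to any effect of the review committee itself, and it separately predicts the outcome — a classic confounder. We must compare within department levels.
Standardising Committee L to the population department mix: 0.404·21/28 + 0.333·52/80 + 0.263·30/132 = 0.579.

0.58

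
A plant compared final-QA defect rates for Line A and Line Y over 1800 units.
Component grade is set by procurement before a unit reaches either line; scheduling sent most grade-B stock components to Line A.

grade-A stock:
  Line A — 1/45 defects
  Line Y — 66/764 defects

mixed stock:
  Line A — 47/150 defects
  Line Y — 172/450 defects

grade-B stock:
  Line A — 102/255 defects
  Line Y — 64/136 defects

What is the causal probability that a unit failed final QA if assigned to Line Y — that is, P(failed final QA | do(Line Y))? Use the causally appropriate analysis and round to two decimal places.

Since component grade is a pre-existing factor (not a product of the line) and it affects the outcome on its own, it is a confounder. The stratified rates, not the pooled rate, identify the causal effect.
Standardising Line Y to the population component grade mix: 0.449·66/764 + 0.333·172/450 + 0.217·64/136 = 0.268.

0.27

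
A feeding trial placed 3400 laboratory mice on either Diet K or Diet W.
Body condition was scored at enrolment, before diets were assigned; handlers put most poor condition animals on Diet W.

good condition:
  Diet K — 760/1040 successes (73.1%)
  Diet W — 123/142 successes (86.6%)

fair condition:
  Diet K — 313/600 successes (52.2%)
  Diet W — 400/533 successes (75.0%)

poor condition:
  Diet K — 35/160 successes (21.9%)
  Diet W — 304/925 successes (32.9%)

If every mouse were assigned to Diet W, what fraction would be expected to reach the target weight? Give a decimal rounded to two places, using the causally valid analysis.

0.66

Since starting body condition is a pre-existing factor (not a product of the diet) and it affects the outcome on its own, it is a confounder. The stratified rates, not the pooled rate, identify the causal effect.
Standardising Diet W to the population starting body condition mix: 0.348·123/142 + 0.333·400/533 + 0.319·304/925 = 0.656.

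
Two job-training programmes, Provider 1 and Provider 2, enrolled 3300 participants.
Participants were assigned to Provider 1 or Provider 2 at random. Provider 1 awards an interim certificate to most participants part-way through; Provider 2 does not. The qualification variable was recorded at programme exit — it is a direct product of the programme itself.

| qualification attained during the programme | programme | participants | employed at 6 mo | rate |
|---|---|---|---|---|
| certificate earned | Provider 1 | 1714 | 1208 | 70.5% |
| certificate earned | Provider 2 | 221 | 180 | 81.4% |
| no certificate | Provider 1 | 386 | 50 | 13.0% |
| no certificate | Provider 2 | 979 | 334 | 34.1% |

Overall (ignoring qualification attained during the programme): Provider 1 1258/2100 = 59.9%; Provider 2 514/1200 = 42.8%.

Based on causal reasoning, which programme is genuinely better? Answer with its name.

The stratified and pooled comparisons disagree (Provider 2 wins within each qualification attained during the programme; Provider 1 wins overall), so the answer turns on the causal role of qualification attained during the programme.
Stratifying would compare programmes among participants the programmes themselves sorted into qualification attained during the programme groups — a form of selection on an intermediate. The unconditioned pooled rates give the total causal effect.
Pooled: Provider 1 59.9% vs Provider 2 42.8%; Provider 1 is higher overall.

Provider 1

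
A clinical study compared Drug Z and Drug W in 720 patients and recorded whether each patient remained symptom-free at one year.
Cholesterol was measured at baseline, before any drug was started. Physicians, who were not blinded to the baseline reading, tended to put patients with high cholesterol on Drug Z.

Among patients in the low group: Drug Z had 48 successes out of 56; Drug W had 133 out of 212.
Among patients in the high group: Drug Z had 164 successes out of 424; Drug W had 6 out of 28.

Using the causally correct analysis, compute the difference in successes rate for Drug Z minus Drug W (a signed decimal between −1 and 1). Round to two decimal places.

+0.19

The stratified and pooled comparisons disagree (Drug Z wins within each cholesterol; Drug W wins overall), so the answer turns on the causal role of cholesterol.
Cholesterol is set before the drug has any effect — it is not caused by the drug — and it independently drives the outcome. That makes it a confounder, so the causal comparison is within cholesterol levels.
Adjusting over the population distribution of cholesterol: 0.372·(0.857−0.627) + 0.628·(0.387−0.214) = +0.194.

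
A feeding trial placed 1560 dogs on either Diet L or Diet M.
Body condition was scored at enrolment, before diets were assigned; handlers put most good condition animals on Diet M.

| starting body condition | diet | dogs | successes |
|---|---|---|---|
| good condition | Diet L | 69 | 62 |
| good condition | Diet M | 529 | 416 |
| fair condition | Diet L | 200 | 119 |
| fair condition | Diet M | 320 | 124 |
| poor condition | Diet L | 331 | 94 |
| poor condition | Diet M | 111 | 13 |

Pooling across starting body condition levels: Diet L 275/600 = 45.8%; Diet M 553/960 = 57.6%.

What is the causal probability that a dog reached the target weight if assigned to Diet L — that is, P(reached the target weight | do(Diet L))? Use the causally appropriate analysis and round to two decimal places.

The starting body condition-specific comparison favours Diet L throughout, but the pooled figures favour Diet M. The question is whether to condition on starting body condition.
Starting body condition is set before the diet has any effect — it is not caused by the diet — and it independently drives the outcome. That makes it a confounder, so the causal comparison is within starting body condition levels.
Standardising Diet L to the population starting body condition mix: 0.383·62/69 + 0.333·119/200 + 0.283·94/331 = 0.623.

0.62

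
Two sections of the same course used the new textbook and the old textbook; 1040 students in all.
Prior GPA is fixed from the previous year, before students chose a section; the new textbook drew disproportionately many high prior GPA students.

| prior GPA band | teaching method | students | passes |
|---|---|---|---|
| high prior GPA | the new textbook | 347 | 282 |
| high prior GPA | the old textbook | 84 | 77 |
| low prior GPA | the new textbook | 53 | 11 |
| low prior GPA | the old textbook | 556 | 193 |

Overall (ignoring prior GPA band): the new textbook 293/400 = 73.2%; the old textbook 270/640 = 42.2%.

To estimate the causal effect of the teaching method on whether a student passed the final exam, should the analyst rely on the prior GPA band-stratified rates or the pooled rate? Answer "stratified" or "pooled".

stratified

Within every prior GPA band level the old textbook has the higher rate, yet pooled the new textbook does — Simpson's reversal.
Here prior GPA band is a common cause — it drives both which teaching method a case falls under and the outcome. The crude comparison mixes populations; the stratum-specific rates are the causally relevant ones.
Within each level — high prior GPA: 81.3% vs 91.7%; low prior GPA: 20.8% vs 34.7% — the old textbook is higher every time.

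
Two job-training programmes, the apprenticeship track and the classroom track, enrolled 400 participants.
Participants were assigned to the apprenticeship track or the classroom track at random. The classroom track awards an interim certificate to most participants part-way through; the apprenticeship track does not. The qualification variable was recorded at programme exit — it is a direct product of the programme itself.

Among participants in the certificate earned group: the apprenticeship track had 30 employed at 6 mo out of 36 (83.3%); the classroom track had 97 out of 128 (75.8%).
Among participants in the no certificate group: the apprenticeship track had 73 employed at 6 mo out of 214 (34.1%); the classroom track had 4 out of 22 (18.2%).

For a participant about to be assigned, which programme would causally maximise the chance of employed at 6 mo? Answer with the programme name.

the classroom track

The qualification attained during the programme-specific comparison favours the apprenticeship track throughout, but the pooled figures favour the classroom track. The question is whether to condition on qualification attained during the programme.
Qualification attained during the programme here is a post-treatment variable shaped by the programme; conditioning on it would introduce bias rather than remove it. The overall comparison is the causal one.
Pooled: the apprenticeship track 41.2% vs the classroom track 67.3%; the classroom track is higher overall.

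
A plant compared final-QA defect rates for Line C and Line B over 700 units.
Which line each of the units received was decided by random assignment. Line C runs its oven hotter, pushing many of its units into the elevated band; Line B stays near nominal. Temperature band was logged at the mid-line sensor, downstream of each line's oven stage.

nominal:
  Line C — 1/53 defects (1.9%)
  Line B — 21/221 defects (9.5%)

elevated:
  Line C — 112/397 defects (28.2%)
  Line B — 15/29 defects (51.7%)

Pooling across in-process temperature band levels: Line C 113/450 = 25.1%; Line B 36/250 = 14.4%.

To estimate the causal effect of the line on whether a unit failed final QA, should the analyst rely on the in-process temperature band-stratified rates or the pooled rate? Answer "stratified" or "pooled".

In-process temperature band is recorded after the line and is itself shifted by it — it sits on the causal path from line to outcome. Conditioning on a mediator would strip out part of the effect we want; the pooled comparison gives the total causal effect.
Pooled: Line C 25.1% vs Line B 14.4%; Line B is lower overall.

pooled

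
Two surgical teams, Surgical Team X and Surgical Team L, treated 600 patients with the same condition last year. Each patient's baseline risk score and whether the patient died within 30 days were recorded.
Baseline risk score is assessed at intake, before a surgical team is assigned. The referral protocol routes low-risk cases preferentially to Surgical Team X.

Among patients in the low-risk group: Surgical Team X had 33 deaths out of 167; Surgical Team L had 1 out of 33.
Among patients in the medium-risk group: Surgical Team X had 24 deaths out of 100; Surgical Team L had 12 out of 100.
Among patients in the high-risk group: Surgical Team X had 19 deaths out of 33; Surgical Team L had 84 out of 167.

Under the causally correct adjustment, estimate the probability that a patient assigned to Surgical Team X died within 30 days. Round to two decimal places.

The baseline risk score-specific comparison favours Surgical Team L throughout, but the pooled figures favour Surgical Team X. The question is whether to condition on baseline risk score.
Since baseline risk score is a pre-existing factor (not a product of the surgical team) and it affects the outcome on its own, it is a confounder. The stratified rates, not the pooled rate, identify the causal effect.
Standardising Surgical Team X to the population baseline risk score mix: 0.333·33/167 + 0.333·24/100 + 0.333·19/33 = 0.338.

0.34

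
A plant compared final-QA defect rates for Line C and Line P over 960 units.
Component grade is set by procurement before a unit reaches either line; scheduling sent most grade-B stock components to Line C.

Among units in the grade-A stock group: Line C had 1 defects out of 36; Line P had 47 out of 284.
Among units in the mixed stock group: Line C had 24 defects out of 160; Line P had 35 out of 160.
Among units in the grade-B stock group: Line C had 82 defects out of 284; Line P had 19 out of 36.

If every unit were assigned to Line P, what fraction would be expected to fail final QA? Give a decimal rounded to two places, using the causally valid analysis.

0.30

The stratified and pooled comparisons disagree (Line C wins within each component grade; Line P wins overall), so the answer turns on the causal role of component grade.
Component grade is set before the line has any effect — it is not caused by the line — and it independently drives the outcome. That makes it a confounder, so the causal comparison is within component grade levels.
Standardising Line P to the population component grade mix: 0.333·47/284 + 0.333·35/160 + 0.333·19/36 = 0.304.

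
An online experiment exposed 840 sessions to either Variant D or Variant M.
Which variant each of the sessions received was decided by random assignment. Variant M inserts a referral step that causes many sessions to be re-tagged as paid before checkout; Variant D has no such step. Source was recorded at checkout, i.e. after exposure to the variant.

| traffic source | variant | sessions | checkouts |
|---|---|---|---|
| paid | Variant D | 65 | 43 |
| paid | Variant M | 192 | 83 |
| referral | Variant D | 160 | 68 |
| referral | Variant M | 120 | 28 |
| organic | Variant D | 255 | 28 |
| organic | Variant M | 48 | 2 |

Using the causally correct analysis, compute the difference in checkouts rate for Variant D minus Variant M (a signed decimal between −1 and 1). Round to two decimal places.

-0.02

The distribution of traffic source is itself part of what the variant does — it is an intermediate outcome. Holding it fixed would remove that part of the effect; the total effect is the pooled difference.
The causal difference is the pooled difference: 0.290 − 0.314 = -0.024.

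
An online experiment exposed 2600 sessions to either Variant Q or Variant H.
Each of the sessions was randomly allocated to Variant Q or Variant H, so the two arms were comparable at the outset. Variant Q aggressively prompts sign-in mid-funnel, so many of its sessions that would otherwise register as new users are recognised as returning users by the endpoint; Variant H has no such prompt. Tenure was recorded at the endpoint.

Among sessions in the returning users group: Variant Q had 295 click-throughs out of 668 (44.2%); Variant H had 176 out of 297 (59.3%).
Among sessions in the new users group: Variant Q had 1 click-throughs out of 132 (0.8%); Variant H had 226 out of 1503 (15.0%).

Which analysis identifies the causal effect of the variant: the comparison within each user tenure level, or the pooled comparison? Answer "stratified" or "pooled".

pooled

User tenure is downstream of the variant. One should not condition on a consequence of treatment, so the overall rates are the right comparison.
Pooled: Variant Q 37.0% vs Variant H 22.3%; Variant Q is higher overall.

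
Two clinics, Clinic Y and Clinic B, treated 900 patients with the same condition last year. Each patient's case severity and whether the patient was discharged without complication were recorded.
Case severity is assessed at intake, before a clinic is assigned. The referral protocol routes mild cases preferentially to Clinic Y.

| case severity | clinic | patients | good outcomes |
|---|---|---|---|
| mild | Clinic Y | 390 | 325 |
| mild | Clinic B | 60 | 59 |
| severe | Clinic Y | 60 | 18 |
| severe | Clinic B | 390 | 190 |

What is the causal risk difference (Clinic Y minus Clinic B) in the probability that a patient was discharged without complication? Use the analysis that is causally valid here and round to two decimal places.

Since case severity is a pre-existing factor (not a product of the clinic) and it affects the outcome on its own, it is a confounder. The stratified rates, not the pooled rate, identify the causal effect.
Adjusting over the population distribution of case severity: 0.500·(0.833−0.983) + 0.500·(0.300−0.487) = -0.169.

-0.17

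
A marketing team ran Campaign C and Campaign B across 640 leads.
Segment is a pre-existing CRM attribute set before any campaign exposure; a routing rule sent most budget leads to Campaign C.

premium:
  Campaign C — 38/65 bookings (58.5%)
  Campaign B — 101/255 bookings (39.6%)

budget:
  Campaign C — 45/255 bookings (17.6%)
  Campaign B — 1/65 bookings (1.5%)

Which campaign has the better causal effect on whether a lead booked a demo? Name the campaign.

Campaign C

Customer segment is set before the campaign has any effect — it is not caused by the campaign — and it independently drives the outcome. That makes it a confounder, so the causal comparison is within customer segment levels.
Within each level — premium: 58.5% vs 39.6%; budget: 17.6% vs 1.5% — Campaign C is higher every time.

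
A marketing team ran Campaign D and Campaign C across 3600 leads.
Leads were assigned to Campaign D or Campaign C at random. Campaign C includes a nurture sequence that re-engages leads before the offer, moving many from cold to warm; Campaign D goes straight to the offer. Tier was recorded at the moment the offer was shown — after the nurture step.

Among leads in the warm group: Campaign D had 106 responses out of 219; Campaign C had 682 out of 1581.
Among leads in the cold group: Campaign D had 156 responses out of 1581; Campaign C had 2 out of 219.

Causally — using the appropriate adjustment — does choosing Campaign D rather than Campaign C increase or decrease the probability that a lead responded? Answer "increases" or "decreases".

decreases

The stratified and pooled comparisons disagree (Campaign D wins within each engagement tier; Campaign C wins overall), so the answer turns on the causal role of engagement tier.
Engagement tier is downstream of the campaign. One should not condition on a consequence of treatment, so the overall rates are the right comparison.
Pooled: Campaign D 14.6% vs Campaign C 38.0%; Campaign C is higher overall.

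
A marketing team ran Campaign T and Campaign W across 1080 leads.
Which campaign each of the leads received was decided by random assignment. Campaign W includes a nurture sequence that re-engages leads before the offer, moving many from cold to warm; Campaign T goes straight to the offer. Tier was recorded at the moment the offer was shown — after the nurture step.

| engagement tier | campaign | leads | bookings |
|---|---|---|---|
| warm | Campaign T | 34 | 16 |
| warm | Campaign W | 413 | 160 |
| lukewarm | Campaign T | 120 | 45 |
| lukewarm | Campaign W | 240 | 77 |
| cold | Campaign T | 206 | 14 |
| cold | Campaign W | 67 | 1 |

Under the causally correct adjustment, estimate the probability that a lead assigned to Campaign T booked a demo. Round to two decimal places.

0.21

Engagement tier lies on the pathway campaign → engagement tier → outcome, so adjusting for it blocks the indirect effect. For the total causal effect of campaign, use the unadjusted pooled rates.
So P(outcome | do(Campaign T)) is just the pooled rate for Campaign T: 75/360 = 0.208.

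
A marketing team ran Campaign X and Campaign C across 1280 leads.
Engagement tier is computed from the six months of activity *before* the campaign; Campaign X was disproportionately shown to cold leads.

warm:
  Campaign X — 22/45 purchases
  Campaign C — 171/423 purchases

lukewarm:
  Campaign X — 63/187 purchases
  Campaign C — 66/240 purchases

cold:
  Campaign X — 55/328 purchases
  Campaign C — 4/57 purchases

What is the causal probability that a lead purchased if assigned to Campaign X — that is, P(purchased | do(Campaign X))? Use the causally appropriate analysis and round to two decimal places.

0.34

Since engagement tier is a pre-existing factor (not a product of the campaign) and it affects the outcome on its own, it is a confounder. The stratified rates, not the pooled rate, identify the causal effect.
Standardising Campaign X to the population engagement tier mix: 0.366·22/45 + 0.334·63/187 + 0.301·55/328 = 0.342.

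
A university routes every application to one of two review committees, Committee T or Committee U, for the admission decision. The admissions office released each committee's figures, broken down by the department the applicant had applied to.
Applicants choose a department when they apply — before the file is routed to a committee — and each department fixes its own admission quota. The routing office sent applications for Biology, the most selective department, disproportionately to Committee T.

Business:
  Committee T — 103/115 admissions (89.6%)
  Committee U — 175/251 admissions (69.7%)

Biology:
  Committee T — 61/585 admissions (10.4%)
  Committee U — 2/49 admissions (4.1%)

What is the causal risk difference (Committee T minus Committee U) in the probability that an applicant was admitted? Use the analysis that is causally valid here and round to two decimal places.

Within every department level Committee T has the higher rate, yet pooled Committee U does — Simpson's reversal.
Since department is a pre-existing factor (not a product of the review committee) and it affects the outcome on its own, it is a confounder. The stratified rates, not the pooled rate, identify the causal effect.
Adjusting over the population distribution of department: 0.366·(0.896−0.697) + 0.634·(0.104−0.041) = +0.113.

+0.11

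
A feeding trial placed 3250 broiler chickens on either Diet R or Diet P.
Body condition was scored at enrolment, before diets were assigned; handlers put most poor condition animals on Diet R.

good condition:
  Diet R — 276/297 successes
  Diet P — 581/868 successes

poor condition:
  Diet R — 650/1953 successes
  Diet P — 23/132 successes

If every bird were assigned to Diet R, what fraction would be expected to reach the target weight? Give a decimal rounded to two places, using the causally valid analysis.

0.55

Diet R is higher inside every starting body condition stratum but Diet P is higher in aggregate. Whether to stratify depends on how starting body condition relates to the diet.
Here starting body condition is a common cause — it drives both which diet a case falls under and the outcome. The crude comparison mixes populations; the stratum-specific rates are the causally relevant ones.
Standardising Diet R to the population starting body condition mix: 0.358·276/297 + 0.642·650/1953 = 0.547.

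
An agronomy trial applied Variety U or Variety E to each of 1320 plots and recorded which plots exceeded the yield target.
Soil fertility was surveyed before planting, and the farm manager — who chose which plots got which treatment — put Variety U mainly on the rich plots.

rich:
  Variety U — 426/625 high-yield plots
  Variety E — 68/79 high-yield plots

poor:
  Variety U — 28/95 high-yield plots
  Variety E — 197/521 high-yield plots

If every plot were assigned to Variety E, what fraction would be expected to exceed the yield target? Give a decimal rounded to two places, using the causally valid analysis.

0.64

Since soil fertility is a pre-existing factor (not a product of the variety) and it affects the outcome on its own, it is a confounder. The stratified rates, not the pooled rate, identify the causal effect.
Standardising Variety E to the population soil fertility mix: 0.533·68/79 + 0.467·197/521 = 0.636.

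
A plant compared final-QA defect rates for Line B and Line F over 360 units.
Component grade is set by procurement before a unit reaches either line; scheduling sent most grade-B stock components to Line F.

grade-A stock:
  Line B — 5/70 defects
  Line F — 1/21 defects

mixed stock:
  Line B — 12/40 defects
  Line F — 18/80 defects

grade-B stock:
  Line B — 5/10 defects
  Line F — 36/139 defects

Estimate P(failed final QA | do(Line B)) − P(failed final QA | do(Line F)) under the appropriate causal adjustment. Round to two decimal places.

+0.13

The component grade-specific comparison favours Line F throughout, but the pooled figures favour Line B. The question is whether to condition on component grade.
Here component grade is a common cause — it drives both which line a case falls under and the outcome. The crude comparison mixes populations; the stratum-specific rates are the causally relevant ones.
Adjusting over the population distribution of component grade: 0.253·(0.071−0.048) + 0.333·(0.300−0.225) + 0.414·(0.500−0.259) = +0.131.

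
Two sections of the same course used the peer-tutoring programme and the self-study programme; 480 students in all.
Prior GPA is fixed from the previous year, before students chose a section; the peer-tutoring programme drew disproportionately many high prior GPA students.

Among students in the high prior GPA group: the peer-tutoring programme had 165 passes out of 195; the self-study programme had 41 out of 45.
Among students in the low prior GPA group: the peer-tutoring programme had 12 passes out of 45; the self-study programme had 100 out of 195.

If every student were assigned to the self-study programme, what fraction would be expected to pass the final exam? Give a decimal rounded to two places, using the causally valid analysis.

0.71

the self-study programme is higher inside every prior GPA band stratum but the peer-tutoring programme is higher in aggregate. Whether to stratify depends on how prior GPA band relates to the teaching method.
Here prior GPA band is a common cause — it drives both which teaching method a case falls under and the outcome. The crude comparison mixes populations; the stratum-specific rates are the causally relevant ones.
Standardising the self-study programme to the population prior GPA band mix: 0.500·41/45 + 0.500·100/195 = 0.712.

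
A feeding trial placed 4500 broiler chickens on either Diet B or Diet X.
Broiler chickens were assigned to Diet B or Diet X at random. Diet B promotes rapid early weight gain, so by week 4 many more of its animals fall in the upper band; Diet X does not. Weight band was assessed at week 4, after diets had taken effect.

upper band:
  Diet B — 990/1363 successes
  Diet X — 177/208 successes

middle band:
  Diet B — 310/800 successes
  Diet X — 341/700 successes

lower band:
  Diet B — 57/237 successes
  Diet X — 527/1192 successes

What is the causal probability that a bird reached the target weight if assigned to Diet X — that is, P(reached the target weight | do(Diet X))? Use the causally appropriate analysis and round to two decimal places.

Because the diet influences week-4 weight band, week-4 weight band is a post-treatment mediator, not a confounder. Stratifying on it would bias the estimate; the causal effect is the crude pooled difference.
So P(outcome | do(Diet X)) is just the pooled rate for Diet X: 1045/2100 = 0.498.

0.50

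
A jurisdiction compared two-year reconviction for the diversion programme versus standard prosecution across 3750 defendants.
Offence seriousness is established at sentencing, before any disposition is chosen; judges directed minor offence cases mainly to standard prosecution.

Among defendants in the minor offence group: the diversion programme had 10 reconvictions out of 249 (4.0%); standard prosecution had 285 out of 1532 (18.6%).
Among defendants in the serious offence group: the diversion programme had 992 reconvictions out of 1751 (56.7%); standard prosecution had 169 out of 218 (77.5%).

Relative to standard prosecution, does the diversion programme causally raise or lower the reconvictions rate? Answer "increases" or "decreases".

decreases

Offence seriousness is set before the disposition has any effect — it is not caused by the disposition — and it independently drives the outcome. That makes it a confounder, so the causal comparison is within offence seriousness levels.
Within each level — minor offence: 4.0% vs 18.6%; serious offence: 56.7% vs 77.5% — the diversion programme is lower every time.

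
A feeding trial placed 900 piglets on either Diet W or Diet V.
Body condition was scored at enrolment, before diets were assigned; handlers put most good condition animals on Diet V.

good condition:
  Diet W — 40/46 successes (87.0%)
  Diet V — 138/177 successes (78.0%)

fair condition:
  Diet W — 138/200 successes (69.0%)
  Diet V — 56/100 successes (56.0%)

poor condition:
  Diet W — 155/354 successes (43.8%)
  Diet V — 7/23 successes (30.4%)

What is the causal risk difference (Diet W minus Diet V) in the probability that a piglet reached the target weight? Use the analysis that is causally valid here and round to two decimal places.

Within every starting body condition level Diet W has the higher rate, yet pooled Diet V does — Simpson's reversal.
Here starting body condition is a common cause — it drives both which diet a case falls under and the outcome. The crude comparison mixes populations; the stratum-specific rates are the causally relevant ones.
Adjusting over the population distribution of starting body condition: 0.248·(0.870−0.780) + 0.333·(0.690−0.560) + 0.419·(0.438−0.304) = +0.122.

+0.12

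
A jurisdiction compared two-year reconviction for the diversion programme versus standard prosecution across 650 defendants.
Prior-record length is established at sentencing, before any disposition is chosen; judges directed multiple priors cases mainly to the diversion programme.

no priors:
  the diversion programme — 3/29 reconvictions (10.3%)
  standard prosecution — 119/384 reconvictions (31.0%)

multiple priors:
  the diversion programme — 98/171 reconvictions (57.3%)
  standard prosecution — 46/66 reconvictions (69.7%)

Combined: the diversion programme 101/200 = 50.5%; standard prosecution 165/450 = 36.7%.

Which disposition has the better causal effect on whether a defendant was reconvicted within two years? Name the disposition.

Nothing the disposition does changes prior-record length; the imbalance is an allocation artefact. With prior-record length also predicting the outcome, the pooled figure is confounded, and the within-stratum comparison is the causal one.
Within each level — no priors: 10.3% vs 31.0%; multiple priors: 57.3% vs 69.7% — the diversion programme is lower every time.

the diversion programme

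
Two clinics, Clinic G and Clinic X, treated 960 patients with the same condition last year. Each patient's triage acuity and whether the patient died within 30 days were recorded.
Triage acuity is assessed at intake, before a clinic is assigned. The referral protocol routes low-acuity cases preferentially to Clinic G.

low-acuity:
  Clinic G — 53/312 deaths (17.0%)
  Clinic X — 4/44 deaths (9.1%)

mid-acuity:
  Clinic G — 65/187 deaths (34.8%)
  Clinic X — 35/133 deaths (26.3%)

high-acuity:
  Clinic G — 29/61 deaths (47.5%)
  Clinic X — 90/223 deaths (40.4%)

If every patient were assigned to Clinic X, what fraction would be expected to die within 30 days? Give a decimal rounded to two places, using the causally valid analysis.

0.24

Clinic X is lower inside every triage acuity stratum but Clinic G is lower in aggregate. Whether to stratify depends on how triage acuity relates to the clinic.
Triage acuity satisfies the back-door criterion: it is not a descendant of the clinic, and it blocks the spurious path from clinic to outcome. Adjusting for it (i.e., using the within-triage acuity rates) gives the causal effect.
Standardising Clinic X to the population triage acuity mix: 0.371·4/44 + 0.333·35/133 + 0.296·90/223 = 0.241.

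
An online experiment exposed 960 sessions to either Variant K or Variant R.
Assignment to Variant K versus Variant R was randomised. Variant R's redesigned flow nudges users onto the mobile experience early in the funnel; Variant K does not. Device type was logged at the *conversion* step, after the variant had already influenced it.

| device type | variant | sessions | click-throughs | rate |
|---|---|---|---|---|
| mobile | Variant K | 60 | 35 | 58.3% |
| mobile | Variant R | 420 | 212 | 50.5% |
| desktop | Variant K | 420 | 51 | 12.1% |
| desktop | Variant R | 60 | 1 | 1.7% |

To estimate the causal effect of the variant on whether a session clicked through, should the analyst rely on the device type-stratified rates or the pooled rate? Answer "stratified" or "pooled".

pooled

Because the variant influences device type, device type is a post-treatment mediator, not a confounder. Stratifying on it would bias the estimate; the causal effect is the crude pooled difference.
Pooled: Variant K 17.9% vs Variant R 44.4%; Variant R is higher overall.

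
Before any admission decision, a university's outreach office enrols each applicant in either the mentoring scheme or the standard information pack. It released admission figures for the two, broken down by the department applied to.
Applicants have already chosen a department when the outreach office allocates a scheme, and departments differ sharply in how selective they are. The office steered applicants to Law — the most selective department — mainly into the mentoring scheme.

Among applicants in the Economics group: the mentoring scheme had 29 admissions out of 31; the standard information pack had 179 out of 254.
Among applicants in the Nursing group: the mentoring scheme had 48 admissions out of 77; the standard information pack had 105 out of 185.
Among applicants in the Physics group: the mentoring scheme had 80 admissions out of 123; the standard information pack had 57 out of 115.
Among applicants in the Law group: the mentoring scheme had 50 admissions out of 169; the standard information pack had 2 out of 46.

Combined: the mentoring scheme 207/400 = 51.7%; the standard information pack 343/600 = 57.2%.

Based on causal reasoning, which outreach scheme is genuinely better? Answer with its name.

The stratified and pooled comparisons disagree (the mentoring scheme wins within each department; the standard information pack wins overall), so the answer turns on the causal role of department.
Department differs across outreach schemes for reasons unrelated to any effect of the outreach scheme itself, and it separately predicts the outcome — a classic confounder. We must compare within department levels.
Within each level — Economics: 93.5% vs 70.5%; Nursing: 62.3% vs 56.8%; Physics: 65.0% vs 49.6%; Law: 29.6% vs 4.3% — the mentoring scheme is higher every time.

the mentoring scheme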